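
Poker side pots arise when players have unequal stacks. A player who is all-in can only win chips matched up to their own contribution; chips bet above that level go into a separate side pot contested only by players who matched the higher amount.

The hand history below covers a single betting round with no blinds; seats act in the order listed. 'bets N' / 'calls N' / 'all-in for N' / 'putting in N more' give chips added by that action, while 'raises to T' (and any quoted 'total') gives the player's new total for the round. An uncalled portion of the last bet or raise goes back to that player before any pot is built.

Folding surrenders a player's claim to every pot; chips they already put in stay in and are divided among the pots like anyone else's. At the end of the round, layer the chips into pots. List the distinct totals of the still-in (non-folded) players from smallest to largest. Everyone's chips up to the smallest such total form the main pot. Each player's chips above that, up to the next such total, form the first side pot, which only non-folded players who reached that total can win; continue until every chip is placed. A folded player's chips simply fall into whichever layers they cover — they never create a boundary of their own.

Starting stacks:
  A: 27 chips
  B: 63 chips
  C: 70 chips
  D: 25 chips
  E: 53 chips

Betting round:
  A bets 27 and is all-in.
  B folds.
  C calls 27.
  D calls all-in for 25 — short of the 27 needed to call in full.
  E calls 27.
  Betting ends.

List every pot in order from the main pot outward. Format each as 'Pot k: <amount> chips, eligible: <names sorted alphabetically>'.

Contributions: A=27, C=27, D=25, E=27
Folded: B
Pot levels (distinct totals of non-folded players): 25, 27
Layer 1-25: 25 each from A, C, D, E = 25*4 = 100 chips; eligible A, C, D, E
Layer 26-27: 2 each from A, C, E = 2*3 = 6 chips; eligible A, C, E

Pot 1: 100 chips, eligible: A, C, D, E
Pot 2: 6 chips, eligible: A, C, E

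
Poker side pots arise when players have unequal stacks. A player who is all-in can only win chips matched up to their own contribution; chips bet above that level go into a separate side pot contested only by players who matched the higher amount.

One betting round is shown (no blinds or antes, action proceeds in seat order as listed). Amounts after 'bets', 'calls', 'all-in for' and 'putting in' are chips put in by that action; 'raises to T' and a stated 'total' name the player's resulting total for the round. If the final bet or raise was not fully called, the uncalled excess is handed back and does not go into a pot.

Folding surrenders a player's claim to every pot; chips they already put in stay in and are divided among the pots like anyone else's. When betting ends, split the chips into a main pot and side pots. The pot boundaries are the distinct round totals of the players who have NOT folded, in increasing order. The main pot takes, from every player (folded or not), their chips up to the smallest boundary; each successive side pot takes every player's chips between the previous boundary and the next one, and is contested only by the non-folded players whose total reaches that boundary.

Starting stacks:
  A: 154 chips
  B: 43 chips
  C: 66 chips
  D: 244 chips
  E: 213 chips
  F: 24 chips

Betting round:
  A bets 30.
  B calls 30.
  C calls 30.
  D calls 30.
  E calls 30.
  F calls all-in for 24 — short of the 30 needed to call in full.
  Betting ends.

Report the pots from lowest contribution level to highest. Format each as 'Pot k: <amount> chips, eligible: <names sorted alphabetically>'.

Contributions: A=30, B=30, C=30, D=30, E=30, F=24
Pot levels (distinct totals of non-folded players): 24, 30
Layer 1-24: 24 each from A, B, C, D, E, F = 24*6 = 144 chips; eligible A, B, C, D, E, F
Layer 25-30: 6 each from A, B, C, D, E = 6*5 = 30 chips; eligible A, B, C, D, E

Pot 1: 144 chips, eligible: A, B, C, D, E, F
Pot 2: 30 chips, eligible: A, B, C, D, E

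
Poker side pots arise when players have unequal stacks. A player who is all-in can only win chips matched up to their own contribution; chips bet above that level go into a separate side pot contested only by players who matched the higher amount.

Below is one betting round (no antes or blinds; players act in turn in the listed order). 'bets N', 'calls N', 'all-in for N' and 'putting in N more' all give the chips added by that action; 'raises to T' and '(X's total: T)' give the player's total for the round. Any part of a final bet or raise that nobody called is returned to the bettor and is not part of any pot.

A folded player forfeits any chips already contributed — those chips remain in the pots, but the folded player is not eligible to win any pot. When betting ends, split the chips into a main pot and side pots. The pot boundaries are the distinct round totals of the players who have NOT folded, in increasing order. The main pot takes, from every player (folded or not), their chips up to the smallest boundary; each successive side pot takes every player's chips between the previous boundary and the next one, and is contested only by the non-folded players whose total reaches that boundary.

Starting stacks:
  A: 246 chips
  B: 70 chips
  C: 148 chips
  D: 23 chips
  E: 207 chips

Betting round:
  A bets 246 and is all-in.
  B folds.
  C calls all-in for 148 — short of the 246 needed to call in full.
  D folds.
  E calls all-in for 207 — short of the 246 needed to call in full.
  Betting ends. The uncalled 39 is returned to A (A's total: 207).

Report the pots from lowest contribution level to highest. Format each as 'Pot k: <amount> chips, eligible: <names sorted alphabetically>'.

Contributions (after 39 returned to A): A=207, C=148, E=207
Folded: B, D
Pot levels (distinct totals of non-folded players): 148, 207
Layer 1-148: 148 each from A, C, E = 148*3 = 444 chips; eligible A, C, E
Layer 149-207: 59 each from A, E = 59*2 = 118 chips; eligible A, E

Pot 1: 444 chips, eligible: A, C, E
Pot 2: 118 chips, eligible: A, E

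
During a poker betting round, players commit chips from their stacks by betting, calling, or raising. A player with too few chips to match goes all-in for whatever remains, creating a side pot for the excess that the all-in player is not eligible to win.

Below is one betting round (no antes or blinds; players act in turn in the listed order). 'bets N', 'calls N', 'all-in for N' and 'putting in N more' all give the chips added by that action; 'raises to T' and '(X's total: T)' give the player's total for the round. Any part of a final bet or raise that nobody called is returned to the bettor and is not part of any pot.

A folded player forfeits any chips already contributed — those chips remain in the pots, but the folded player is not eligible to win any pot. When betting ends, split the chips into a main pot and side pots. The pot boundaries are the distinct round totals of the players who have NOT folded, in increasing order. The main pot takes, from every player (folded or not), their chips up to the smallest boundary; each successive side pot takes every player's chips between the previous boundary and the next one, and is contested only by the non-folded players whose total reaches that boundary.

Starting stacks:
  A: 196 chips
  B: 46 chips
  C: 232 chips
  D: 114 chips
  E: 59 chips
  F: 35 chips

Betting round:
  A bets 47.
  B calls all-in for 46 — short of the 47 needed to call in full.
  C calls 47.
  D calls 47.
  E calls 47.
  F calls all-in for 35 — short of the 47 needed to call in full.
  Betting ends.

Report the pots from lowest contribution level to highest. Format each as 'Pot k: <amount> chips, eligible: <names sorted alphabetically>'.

Contributions: A=47, B=46, C=47, D=47, E=47, F=35
Pot levels (distinct totals of non-folded players): 35, 46, 47
Layer 1-35: 35 each from A, B, C, D, E, F = 35*6 = 210 chips; eligible A, B, C, D, E, F
Layer 36-46: 11 each from A, B, C, D, E = 11*5 = 55 chips; eligible A, B, C, D, E
Layer 47-47: 1 each from A, C, D, E = 1*4 = 4 chips; eligible A, C, D, E

Pot 1: 210 chips, eligible: A, B, C, D, E, F
Pot 2: 55 chips, eligible: A, B, C, D, E
Pot 3: 4 chips, eligible: A, C, D, E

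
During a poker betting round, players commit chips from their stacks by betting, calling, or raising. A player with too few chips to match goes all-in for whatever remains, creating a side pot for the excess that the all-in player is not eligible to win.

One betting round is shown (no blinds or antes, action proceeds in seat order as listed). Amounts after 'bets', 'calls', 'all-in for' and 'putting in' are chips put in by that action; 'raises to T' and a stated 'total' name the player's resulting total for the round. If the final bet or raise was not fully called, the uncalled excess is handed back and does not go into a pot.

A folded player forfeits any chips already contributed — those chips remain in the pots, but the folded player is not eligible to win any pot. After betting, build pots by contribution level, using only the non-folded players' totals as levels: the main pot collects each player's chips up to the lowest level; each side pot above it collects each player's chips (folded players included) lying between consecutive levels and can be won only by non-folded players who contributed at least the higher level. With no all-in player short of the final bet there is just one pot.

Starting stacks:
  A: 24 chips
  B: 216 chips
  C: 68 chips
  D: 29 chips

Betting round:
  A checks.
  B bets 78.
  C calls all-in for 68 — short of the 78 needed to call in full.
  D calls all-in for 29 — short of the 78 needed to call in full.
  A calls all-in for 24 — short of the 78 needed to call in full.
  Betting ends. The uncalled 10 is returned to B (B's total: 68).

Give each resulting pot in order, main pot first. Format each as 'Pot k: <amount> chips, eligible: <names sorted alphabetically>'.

Pot 1: 96 chips, eligible: A, B, C, D
Pot 2: 15 chips, eligible: B, C, D
Pot 3: 78 chips, eligible: B, C

Derivation:
Contributions (after 10 returned to B): A=24, B=68, C=68, D=29
Pot levels (distinct totals of non-folded players): 24, 29, 68
Layer 1-24: 24 each from A, B, C, D = 24*4 = 96 chips; eligible A, B, C, D
Layer 25-29: 5 each from B, C, D = 5*3 = 15 chips; eligible B, C, D
Layer 30-68: 39 each from B, C = 39*2 = 78 chips; eligible B, C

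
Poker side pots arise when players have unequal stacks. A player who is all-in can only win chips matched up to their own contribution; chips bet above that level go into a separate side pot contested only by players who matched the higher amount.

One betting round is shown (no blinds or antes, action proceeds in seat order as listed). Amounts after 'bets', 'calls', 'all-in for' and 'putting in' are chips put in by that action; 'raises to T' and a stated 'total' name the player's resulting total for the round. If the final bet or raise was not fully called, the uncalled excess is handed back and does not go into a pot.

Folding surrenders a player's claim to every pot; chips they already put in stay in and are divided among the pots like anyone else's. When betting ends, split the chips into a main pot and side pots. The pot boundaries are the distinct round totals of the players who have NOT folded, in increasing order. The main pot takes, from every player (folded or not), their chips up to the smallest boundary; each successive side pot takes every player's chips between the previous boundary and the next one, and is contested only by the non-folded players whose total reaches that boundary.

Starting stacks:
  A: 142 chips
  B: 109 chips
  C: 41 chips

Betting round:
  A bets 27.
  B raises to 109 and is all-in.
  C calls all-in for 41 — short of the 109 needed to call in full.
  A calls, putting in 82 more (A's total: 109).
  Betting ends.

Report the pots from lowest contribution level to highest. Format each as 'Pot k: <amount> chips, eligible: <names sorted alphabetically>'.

Pot 1: 123 chips, eligible: A, B, C
Pot 2: 136 chips, eligible: A, B

Derivation:
Contributions: A=109, B=109, C=41
Pot levels (distinct totals of non-folded players): 41, 109
Layer 1-41: 41 each from A, B, C = 41*3 = 123 chips; eligible A, B, C
Layer 42-109: 68 each from A, B = 68*2 = 136 chips; eligible A, B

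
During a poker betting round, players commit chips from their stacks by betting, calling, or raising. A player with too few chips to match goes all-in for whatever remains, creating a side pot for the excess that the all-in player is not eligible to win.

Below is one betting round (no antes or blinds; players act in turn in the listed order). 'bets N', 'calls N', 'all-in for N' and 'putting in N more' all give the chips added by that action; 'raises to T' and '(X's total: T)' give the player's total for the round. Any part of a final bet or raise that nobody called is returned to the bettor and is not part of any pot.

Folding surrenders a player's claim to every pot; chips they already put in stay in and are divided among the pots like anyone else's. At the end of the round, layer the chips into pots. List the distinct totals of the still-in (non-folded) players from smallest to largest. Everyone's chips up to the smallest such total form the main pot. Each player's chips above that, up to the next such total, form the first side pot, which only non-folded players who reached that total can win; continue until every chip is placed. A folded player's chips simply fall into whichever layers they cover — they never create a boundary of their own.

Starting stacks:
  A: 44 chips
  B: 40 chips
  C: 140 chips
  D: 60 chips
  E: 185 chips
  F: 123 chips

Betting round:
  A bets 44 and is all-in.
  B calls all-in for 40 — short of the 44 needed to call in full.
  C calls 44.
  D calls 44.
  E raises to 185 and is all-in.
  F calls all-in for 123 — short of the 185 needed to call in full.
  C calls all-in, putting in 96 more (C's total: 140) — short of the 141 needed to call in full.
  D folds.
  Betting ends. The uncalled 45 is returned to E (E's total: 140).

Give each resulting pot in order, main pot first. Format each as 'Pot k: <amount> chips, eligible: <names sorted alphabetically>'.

Pot 1: 240 chips, eligible: A, B, C, E, F
Pot 2: 20 chips, eligible: A, C, E, F
Pot 3: 237 chips, eligible: C, E, F
Pot 4: 34 chips, eligible: C, E

Derivation:
Contributions (after 45 returned to E): A=44, B=40, C=140, D=44, E=140, F=123
Folded: D
Pot levels (distinct totals of non-folded players): 40, 44, 123, 140
Layer 1-40: 40 each from A, B, C, D, E, F = 40*6 = 240 chips; eligible A, B, C, E, F
Layer 41-44: 4 each from A, C, D, E, F = 4*5 = 20 chips; eligible A, C, E, F
Layer 45-123: 79 each from C, E, F = 79*3 = 237 chips; eligible C, E, F
Layer 124-140: 17 each from C, E = 17*2 = 34 chips; eligible C, E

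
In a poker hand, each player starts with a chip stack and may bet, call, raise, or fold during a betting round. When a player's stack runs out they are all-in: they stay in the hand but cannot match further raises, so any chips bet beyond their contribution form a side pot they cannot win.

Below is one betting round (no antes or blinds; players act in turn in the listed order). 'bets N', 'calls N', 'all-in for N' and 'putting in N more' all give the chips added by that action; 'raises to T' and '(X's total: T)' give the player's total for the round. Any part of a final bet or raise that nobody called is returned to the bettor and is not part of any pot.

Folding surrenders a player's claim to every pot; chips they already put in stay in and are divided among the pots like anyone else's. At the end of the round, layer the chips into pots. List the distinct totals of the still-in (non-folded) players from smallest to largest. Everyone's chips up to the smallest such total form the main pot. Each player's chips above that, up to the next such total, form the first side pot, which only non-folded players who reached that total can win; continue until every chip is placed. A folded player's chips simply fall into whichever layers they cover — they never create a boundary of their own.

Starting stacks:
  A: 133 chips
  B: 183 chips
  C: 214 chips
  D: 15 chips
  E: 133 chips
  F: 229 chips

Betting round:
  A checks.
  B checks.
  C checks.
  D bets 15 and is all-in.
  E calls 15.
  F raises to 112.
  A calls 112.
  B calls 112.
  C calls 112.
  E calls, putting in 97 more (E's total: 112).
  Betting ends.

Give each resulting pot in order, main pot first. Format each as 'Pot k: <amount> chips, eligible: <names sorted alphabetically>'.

Contributions: A=112, B=112, C=112, D=15, E=112, F=112
Pot levels (distinct totals of non-folded players): 15, 112
Layer 1-15: 15 each from A, B, C, D, E, F = 15*6 = 90 chips; eligible A, B, C, D, E, F
Layer 16-112: 97 each from A, B, C, E, F = 97*5 = 485 chips; eligible A, B, C, E, F

Pot 1: 90 chips, eligible: A, B, C, D, E, F
Pot 2: 485 chips, eligible: A, B, C, E, F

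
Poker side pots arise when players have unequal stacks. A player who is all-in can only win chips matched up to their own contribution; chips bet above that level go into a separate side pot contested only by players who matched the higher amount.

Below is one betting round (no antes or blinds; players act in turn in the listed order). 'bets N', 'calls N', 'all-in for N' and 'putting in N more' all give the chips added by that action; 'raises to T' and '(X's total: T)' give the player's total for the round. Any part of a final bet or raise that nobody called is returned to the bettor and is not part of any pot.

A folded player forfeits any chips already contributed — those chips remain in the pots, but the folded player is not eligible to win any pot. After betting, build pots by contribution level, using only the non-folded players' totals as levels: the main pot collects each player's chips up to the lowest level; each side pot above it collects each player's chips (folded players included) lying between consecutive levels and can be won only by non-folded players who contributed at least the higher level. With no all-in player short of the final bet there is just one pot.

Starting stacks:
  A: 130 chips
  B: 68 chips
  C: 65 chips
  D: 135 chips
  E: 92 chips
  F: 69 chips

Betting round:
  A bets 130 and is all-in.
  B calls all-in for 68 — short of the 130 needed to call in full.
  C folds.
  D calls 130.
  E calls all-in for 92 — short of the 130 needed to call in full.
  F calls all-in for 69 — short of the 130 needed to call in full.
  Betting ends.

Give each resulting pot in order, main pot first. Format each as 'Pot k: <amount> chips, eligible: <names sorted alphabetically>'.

Contributions: A=130, B=68, D=130, E=92, F=69
Folded: C
Pot levels (distinct totals of non-folded players): 68, 69, 92, 130
Layer 1-68: 68 each from A, B, D, E, F = 68*5 = 340 chips; eligible A, B, D, E, F
Layer 69-69: 1 each from A, D, E, F = 1*4 = 4 chips; eligible A, D, E, F
Layer 70-92: 23 each from A, D, E = 23*3 = 69 chips; eligible A, D, E
Layer 93-130: 38 each from A, D = 38*2 = 76 chips; eligible A, D

Pot 1: 340 chips, eligible: A, B, D, E, F
Pot 2: 4 chips, eligible: A, D, E, F
Pot 3: 69 chips, eligible: A, D, E
Pot 4: 76 chips, eligible: A, D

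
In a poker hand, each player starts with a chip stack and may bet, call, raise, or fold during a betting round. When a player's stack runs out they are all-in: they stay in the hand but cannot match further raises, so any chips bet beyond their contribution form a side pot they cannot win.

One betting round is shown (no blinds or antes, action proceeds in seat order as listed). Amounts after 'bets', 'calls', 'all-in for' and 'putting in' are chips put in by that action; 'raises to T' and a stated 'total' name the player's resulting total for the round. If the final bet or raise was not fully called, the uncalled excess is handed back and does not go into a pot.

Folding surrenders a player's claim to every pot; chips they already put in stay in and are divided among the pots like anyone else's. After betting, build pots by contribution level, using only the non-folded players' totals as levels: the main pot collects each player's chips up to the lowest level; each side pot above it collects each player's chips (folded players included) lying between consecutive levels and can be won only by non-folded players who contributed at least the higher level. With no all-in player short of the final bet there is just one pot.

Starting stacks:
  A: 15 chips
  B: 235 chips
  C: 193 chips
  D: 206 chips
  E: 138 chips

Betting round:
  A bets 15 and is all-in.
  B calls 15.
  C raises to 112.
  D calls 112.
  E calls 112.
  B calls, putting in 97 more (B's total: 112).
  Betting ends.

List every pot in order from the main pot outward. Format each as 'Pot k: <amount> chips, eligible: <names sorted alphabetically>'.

Pot 1: 75 chips, eligible: A, B, C, D, E
Pot 2: 388 chips, eligible: B, C, D, E

Derivation:
Contributions: A=15, B=112, C=112, D=112, E=112
Pot levels (distinct totals of non-folded players): 15, 112
Layer 1-15: 15 each from A, B, C, D, E = 15*5 = 75 chips; eligible A, B, C, D, E
Layer 16-112: 97 each from B, C, D, E = 97*4 = 388 chips; eligible B, C, D, E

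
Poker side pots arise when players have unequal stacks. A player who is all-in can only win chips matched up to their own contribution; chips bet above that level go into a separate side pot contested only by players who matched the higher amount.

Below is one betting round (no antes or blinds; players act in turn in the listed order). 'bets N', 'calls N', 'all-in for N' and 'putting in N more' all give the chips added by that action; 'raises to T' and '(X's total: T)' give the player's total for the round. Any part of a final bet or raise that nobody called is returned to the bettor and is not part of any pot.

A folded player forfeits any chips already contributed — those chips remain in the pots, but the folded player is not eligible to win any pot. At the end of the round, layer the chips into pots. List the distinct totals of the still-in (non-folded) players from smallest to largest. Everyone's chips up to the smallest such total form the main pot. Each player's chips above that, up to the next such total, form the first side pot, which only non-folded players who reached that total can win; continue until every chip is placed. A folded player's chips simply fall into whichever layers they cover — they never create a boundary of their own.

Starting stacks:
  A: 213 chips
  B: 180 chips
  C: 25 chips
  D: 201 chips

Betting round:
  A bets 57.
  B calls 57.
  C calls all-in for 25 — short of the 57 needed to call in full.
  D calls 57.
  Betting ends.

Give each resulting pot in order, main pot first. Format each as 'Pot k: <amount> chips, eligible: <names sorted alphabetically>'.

Pot 1: 100 chips, eligible: A, B, C, D
Pot 2: 96 chips, eligible: A, B, D

Derivation:
Contributions: A=57, B=57, C=25, D=57
Pot levels (distinct totals of non-folded players): 25, 57
Layer 1-25: 25 each from A, B, C, D = 25*4 = 100 chips; eligible A, B, C, D
Layer 26-57: 32 each from A, B, D = 32*3 = 96 chips; eligible A, B, D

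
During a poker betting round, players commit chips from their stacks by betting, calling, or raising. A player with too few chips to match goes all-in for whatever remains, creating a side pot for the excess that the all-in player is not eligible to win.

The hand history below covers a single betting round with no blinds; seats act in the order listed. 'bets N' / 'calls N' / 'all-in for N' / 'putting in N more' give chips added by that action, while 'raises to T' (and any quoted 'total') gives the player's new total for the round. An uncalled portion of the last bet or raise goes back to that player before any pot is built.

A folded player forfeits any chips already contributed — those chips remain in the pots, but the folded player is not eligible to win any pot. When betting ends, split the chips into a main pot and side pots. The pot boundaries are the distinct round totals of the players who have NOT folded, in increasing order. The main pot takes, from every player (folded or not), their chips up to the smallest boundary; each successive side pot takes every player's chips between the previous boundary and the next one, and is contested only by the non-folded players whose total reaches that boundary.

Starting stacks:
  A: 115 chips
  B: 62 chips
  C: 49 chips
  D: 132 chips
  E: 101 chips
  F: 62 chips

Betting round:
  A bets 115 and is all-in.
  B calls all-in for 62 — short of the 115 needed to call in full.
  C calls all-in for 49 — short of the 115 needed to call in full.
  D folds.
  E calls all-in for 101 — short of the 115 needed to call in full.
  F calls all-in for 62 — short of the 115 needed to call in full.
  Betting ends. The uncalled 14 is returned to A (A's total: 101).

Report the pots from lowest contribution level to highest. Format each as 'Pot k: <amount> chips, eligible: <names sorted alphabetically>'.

Pot 1: 245 chips, eligible: A, B, C, E, F
Pot 2: 52 chips, eligible: A, B, E, F
Pot 3: 78 chips, eligible: A, E

Derivation:
Contributions (after 14 returned to A): A=101, B=62, C=49, E=101, F=62
Folded: D
Pot levels (distinct totals of non-folded players): 49, 62, 101
Layer 1-49: 49 each from A, B, C, E, F = 49*5 = 245 chips; eligible A, B, C, E, F
Layer 50-62: 13 each from A, B, E, F = 13*4 = 52 chips; eligible A, B, E, F
Layer 63-101: 39 each from A, E = 39*2 = 78 chips; eligible A, E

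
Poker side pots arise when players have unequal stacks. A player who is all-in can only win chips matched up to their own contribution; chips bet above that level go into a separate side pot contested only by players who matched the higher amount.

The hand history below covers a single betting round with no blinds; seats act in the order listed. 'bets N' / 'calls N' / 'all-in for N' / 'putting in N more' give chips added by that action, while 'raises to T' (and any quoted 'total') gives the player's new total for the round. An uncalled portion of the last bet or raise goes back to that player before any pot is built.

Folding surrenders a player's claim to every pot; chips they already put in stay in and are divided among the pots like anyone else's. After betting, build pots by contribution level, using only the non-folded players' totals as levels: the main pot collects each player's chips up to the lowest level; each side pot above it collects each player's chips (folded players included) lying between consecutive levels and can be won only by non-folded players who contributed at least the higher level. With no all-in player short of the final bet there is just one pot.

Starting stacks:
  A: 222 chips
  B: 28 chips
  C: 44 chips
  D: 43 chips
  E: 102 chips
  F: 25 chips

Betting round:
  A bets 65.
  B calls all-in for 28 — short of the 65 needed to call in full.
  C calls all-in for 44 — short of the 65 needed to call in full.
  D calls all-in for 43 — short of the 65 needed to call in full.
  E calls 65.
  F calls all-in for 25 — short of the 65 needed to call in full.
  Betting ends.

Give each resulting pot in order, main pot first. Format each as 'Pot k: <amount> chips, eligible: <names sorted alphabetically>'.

Contributions: A=65, B=28, C=44, D=43, E=65, F=25
Pot levels (distinct totals of non-folded players): 25, 28, 43, 44, 65
Layer 1-25: 25 each from A, B, C, D, E, F = 25*6 = 150 chips; eligible A, B, C, D, E, F
Layer 26-28: 3 each from A, B, C, D, E = 3*5 = 15 chips; eligible A, B, C, D, E
Layer 29-43: 15 each from A, C, D, E = 15*4 = 60 chips; eligible A, C, D, E
Layer 44-44: 1 each from A, C, E = 1*3 = 3 chips; eligible A, C, E
Layer 45-65: 21 each from A, E = 21*2 = 42 chips; eligible A, E

Pot 1: 150 chips, eligible: A, B, C, D, E, F
Pot 2: 15 chips, eligible: A, B, C, D, E
Pot 3: 60 chips, eligible: A, C, D, E
Pot 4: 3 chips, eligible: A, C, E
Pot 5: 42 chips, eligible: A, E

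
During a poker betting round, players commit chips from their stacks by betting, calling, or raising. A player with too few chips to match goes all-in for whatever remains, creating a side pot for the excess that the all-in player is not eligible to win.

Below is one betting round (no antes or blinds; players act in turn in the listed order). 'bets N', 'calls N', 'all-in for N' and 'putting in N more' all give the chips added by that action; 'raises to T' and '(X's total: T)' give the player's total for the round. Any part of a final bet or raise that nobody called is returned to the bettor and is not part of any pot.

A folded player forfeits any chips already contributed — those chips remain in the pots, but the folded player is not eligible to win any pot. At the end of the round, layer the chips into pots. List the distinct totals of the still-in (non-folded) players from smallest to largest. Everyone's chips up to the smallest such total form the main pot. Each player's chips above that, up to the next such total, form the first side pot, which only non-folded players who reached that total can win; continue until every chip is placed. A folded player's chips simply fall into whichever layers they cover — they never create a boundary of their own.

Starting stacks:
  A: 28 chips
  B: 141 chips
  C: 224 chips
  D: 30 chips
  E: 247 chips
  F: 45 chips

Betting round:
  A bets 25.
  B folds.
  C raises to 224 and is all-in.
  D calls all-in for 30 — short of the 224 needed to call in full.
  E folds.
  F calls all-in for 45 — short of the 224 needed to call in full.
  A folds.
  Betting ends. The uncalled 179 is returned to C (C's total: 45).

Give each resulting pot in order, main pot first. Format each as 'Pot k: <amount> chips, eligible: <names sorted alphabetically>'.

Contributions (after 179 returned to C): A=25, C=45, D=30, F=45
Folded: A, B, E
Pot levels (distinct totals of non-folded players): 30, 45
Layer 1-30: A 25 + C 30 + D 30 + F 30 = 115 chips; eligible C, D, F
Layer 31-45: 15 each from C, F = 15*2 = 30 chips; eligible C, F

Pot 1: 115 chips, eligible: C, D, F
Pot 2: 30 chips, eligible: C, F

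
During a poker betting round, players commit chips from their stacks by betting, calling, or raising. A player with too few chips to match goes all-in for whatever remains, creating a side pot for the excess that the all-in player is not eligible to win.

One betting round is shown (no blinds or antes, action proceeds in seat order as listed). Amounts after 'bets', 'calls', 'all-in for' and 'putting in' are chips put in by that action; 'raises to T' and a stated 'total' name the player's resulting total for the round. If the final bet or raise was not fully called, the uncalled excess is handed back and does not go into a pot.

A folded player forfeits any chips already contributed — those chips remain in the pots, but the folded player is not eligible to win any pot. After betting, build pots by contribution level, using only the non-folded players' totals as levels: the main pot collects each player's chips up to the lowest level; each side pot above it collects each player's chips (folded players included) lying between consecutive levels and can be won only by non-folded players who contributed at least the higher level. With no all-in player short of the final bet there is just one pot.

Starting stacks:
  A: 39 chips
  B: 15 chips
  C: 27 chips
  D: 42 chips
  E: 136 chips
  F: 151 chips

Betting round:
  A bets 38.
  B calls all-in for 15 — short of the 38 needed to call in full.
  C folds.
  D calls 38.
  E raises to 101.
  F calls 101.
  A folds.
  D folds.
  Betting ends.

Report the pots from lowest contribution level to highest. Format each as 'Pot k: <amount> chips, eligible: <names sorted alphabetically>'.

Pot 1: 75 chips, eligible: B, E, F
Pot 2: 218 chips, eligible: E, F

Derivation:
Contributions: A=38, B=15, D=38, E=101, F=101
Folded: A, C, D
Pot levels (distinct totals of non-folded players): 15, 101
Layer 1-15: 15 each from A, B, D, E, F = 15*5 = 75 chips; eligible B, E, F
Layer 16-101: A 23 + D 23 + E 86 + F 86 = 218 chips; eligible E, F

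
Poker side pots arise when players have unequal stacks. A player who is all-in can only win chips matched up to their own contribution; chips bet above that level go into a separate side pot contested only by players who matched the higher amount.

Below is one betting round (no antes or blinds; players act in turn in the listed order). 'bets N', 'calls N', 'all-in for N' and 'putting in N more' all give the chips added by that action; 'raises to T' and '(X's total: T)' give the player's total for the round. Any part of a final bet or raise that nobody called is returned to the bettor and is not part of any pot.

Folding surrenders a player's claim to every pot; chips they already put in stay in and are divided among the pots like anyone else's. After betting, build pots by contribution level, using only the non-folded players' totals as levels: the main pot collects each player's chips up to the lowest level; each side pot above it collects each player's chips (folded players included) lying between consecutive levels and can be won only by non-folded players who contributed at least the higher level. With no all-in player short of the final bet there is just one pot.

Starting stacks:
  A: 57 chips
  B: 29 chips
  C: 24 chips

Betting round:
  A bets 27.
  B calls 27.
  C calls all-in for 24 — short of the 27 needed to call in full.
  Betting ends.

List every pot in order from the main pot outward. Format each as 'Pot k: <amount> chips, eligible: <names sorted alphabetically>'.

Contributions: A=27, B=27, C=24
Pot levels (distinct totals of non-folded players): 24, 27
Layer 1-24: 24 each from A, B, C = 24*3 = 72 chips; eligible A, B, C
Layer 25-27: 3 each from A, B = 3*2 = 6 chips; eligible A, B

Pot 1: 72 chips, eligible: A, B, C
Pot 2: 6 chips, eligible: A, B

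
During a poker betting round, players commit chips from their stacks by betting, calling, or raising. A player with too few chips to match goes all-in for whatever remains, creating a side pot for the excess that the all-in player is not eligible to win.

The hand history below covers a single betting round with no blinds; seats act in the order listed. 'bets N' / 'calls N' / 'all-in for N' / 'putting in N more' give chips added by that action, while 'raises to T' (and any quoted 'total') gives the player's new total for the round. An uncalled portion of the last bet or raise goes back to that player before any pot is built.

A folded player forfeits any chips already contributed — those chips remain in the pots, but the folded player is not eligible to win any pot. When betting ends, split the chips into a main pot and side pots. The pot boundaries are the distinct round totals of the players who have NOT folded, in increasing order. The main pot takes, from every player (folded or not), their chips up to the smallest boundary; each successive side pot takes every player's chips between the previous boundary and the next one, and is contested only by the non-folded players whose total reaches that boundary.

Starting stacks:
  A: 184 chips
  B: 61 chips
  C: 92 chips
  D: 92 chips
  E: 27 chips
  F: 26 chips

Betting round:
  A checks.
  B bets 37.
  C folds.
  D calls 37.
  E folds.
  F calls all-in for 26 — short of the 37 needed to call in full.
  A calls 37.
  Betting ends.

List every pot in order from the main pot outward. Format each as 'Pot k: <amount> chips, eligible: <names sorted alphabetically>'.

Pot 1: 104 chips, eligible: A, B, D, F
Pot 2: 33 chips, eligible: A, B, D

Derivation:
Contributions: A=37, B=37, D=37, F=26
Folded: C, E
Pot levels (distinct totals of non-folded players): 26, 37
Layer 1-26: 26 each from A, B, D, F = 26*4 = 104 chips; eligible A, B, D, F
Layer 27-37: 11 each from A, B, D = 11*3 = 33 chips; eligible A, B, D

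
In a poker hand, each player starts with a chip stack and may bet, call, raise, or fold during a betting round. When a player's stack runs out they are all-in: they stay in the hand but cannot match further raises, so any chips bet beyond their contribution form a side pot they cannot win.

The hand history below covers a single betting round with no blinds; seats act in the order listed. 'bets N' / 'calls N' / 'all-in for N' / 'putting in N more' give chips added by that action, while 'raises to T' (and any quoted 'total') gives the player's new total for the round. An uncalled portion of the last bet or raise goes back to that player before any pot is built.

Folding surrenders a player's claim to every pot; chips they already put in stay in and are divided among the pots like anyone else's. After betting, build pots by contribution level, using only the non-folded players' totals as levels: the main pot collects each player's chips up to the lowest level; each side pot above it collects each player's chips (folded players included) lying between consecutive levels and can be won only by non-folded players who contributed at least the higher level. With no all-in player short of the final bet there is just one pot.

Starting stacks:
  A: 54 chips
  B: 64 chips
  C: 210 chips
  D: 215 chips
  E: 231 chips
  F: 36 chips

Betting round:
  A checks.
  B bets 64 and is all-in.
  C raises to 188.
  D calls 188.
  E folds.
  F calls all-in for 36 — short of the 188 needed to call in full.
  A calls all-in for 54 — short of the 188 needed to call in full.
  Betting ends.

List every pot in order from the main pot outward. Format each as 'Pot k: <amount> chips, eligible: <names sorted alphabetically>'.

Contributions: A=54, B=64, C=188, D=188, F=36
Folded: E
Pot levels (distinct totals of non-folded players): 36, 54, 64, 188
Layer 1-36: 36 each from A, B, C, D, F = 36*5 = 180 chips; eligible A, B, C, D, F
Layer 37-54: 18 each from A, B, C, D = 18*4 = 72 chips; eligible A, B, C, D
Layer 55-64: 10 each from B, C, D = 10*3 = 30 chips; eligible B, C, D
Layer 65-188: 124 each from C, D = 124*2 = 248 chips; eligible C, D

Pot 1: 180 chips, eligible: A, B, C, D, F
Pot 2: 72 chips, eligible: A, B, C, D
Pot 3: 30 chips, eligible: B, C, D
Pot 4: 248 chips, eligible: C, D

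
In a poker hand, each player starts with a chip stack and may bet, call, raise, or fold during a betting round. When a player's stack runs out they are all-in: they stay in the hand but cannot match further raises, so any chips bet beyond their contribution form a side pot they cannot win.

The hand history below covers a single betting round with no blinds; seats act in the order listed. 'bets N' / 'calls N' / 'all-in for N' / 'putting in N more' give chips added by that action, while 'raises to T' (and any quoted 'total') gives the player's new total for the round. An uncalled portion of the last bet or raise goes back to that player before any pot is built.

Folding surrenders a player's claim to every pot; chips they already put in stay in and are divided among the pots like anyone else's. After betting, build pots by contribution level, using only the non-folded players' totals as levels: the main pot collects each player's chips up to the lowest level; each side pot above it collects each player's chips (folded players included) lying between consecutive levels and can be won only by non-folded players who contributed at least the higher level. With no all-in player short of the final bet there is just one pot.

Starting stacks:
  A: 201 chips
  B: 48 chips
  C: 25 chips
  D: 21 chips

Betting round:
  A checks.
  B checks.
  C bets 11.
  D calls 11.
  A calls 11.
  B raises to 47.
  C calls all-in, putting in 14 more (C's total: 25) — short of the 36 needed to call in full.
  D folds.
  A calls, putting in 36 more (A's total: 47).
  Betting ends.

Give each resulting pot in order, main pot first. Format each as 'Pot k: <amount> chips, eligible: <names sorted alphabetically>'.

Pot 1: 86 chips, eligible: A, B, C
Pot 2: 44 chips, eligible: A, B

Derivation:
Contributions: A=47, B=47, C=25, D=11
Folded: D
Pot levels (distinct totals of non-folded players): 25, 47
Layer 1-25: A 25 + B 25 + C 25 + D 11 = 86 chips; eligible A, B, C
Layer 26-47: 22 each from A, B = 22*2 = 44 chips; eligible A, B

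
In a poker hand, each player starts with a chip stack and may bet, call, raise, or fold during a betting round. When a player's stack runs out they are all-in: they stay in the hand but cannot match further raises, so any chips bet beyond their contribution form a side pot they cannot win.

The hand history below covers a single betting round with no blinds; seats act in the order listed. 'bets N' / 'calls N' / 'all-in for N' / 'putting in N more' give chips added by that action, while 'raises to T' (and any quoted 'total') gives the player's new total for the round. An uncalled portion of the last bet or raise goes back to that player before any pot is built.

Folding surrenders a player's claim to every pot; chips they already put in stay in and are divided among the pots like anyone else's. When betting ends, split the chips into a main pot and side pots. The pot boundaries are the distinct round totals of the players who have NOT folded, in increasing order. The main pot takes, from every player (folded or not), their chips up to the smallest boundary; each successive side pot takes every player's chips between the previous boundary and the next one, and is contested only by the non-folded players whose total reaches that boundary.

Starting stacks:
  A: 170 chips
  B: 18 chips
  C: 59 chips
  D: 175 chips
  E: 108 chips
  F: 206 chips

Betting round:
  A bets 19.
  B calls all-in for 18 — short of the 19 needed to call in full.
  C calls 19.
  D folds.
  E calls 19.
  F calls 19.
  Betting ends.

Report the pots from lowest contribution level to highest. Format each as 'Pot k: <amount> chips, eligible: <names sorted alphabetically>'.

Contributions: A=19, B=18, C=19, E=19, F=19
Folded: D
Pot levels (distinct totals of non-folded players): 18, 19
Layer 1-18: 18 each from A, B, C, E, F = 18*5 = 90 chips; eligible A, B, C, E, F
Layer 19-19: 1 each from A, C, E, F = 1*4 = 4 chips; eligible A, C, E, F

Pot 1: 90 chips, eligible: A, B, C, E, F
Pot 2: 4 chips, eligible: A, C, E, F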